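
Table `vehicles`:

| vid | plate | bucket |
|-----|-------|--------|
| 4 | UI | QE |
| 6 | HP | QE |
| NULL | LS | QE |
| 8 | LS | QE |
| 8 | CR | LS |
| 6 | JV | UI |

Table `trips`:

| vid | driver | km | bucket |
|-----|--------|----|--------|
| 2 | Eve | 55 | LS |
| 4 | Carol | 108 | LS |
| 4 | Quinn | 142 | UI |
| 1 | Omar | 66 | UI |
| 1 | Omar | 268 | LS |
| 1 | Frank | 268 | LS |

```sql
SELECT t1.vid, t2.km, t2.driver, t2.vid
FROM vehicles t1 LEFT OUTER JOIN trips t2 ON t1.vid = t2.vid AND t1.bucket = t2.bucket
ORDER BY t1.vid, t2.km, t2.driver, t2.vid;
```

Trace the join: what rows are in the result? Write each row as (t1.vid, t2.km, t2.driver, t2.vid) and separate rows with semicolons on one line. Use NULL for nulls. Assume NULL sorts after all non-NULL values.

LEFT JOIN keeps every row from `vehicles`; unmatched rows get NULL for `trips`'s columns.
Matching on t1.vid = t2.vid AND t1.bucket = t2.bucket. A NULL in a compared column never satisfies the condition.
- t1 row (vid=4, bucket=QE): no match → kept, t2 columns NULL.
- t1 row (vid=6, bucket=QE): no match → kept, t2 columns NULL.
- t1 row (vid=NULL, bucket=QE): no match → kept, t2 columns NULL.
- t1 row (vid=8, bucket=QE): no match → kept, t2 columns NULL.
- t1 row (vid=8, bucket=LS): no match → kept, t2 columns NULL.
- t1 row (vid=6, bucket=UI): no match → kept, t2 columns NULL.
After projecting and ordering:
t1.vid | t2.km | t2.driver | t2.vid
4 | NULL | NULL | NULL
6 | NULL | NULL | NULL
6 | NULL | NULL | NULL
8 | NULL | NULL | NULL
8 | NULL | NULL | NULL
NULL | NULL | NULL | NULL

(4, NULL, NULL, NULL); (6, NULL, NULL, NULL); (6, NULL, NULL, NULL); (8, NULL, NULL, NULL); (8, NULL, NULL, NULL); (NULL, NULL, NULL, NULL)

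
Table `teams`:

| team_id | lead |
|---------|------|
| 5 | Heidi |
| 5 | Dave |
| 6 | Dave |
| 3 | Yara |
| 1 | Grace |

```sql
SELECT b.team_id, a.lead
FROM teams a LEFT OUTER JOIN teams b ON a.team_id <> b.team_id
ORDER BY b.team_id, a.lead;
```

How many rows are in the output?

18

LEFT JOIN keeps every row from `teams a`; unmatched rows get NULL for `teams b`'s columns.
Matching on a.team_id <> b.team_id.
- a row (team_id=5): matches 3 b row(s) → 3 output row(s).
- a row (team_id=5): matches 3 b row(s) → 3 output row(s).
- a row (team_id=6): matches 4 b row(s) → 4 output row(s).
- a row (team_id=3): matches 4 b row(s) → 4 output row(s).
- a row (team_id=1): matches 4 b row(s) → 4 output row(s).
Total: 18 rows.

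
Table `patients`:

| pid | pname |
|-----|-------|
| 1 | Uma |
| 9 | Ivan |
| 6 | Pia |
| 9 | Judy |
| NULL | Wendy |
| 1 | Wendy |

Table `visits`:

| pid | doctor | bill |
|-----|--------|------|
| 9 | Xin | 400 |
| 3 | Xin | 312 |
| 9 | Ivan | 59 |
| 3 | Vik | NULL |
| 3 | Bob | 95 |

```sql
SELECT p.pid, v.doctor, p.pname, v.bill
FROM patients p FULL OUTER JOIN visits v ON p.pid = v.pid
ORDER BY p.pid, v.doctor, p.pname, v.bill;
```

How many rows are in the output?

FULL OUTER JOIN keeps every row from both sides; unmatched rows get NULL for the other side's columns.
Matching on p.pid = v.pid. A NULL in a compared column never satisfies the condition.
- p row (pid=1): no match → kept, v columns NULL.
- p row (pid=9): matches 2 v row(s) → 2 output row(s).
- p row (pid=6): no match → kept, v columns NULL.
- p row (pid=9): matches 2 v row(s) → 2 output row(s).
- p row (pid=NULL): no match → kept, v columns NULL.
- p row (pid=1): no match → kept, v columns NULL.
- plus 3 unmatched v row(s), each kept with NULL p columns.
Total: 4 matched + 7 padded = 11 rows.

11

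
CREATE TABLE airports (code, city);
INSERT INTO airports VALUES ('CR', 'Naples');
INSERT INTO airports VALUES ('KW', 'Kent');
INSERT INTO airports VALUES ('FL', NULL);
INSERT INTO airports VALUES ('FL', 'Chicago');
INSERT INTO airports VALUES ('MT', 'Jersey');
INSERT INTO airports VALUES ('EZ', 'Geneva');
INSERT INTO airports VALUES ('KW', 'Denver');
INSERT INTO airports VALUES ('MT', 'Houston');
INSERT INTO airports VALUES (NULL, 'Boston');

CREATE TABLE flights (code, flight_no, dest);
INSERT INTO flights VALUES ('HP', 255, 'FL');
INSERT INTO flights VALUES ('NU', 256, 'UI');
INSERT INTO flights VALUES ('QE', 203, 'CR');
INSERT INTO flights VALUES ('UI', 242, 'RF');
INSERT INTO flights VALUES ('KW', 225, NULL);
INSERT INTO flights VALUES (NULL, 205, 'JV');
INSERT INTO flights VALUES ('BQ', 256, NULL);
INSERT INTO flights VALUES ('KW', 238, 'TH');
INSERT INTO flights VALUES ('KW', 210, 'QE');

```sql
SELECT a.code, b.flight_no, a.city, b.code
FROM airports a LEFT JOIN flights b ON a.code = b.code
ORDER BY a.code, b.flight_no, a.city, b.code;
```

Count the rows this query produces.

LEFT JOIN keeps every row from `airports`; unmatched rows get NULL for `flights`'s columns.
Matching on a.code = b.code. A NULL in a compared column never satisfies the condition.
- code=CR: no b row matches, row kept with b columns NULL.
- code=KW: 3 matching b row(s), so 3 row(s) emitted.
- code=FL: no b row matches, row kept with b columns NULL.
- code=FL: no b row matches, row kept with b columns NULL.
- code=MT: no b row matches, row kept with b columns NULL.
- code=EZ: no b row matches, row kept with b columns NULL.
- code=KW: 3 matching b row(s), so 3 row(s) emitted.
- code=MT: no b row matches, row kept with b columns NULL.
- code=NULL: no b row matches, row kept with b columns NULL.
Total: 6 matched + 7 padded = 13 rows.

13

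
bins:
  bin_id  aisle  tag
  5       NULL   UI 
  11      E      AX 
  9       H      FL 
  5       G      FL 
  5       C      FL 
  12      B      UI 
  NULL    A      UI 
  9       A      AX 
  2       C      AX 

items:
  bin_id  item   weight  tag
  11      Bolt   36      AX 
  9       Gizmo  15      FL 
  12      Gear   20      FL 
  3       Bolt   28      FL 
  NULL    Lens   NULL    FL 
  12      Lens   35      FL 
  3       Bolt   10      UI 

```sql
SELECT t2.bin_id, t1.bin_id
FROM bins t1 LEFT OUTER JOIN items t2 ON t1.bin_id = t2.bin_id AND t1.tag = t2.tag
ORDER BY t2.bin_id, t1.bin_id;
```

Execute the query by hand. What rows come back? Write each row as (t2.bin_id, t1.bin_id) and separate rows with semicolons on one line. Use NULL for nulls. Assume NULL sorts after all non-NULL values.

(9, 9); (11, 11); (NULL, 2); (NULL, 5); (NULL, 5); (NULL, 5); (NULL, 9); (NULL, 12); (NULL, NULL)

LEFT JOIN keeps every row from `bins`; unmatched rows get NULL for `items`'s columns.
Matching on t1.bin_id = t2.bin_id AND t1.tag = t2.tag. A NULL in a compared column never satisfies the condition.
- t1[0] bin_id=5, tag=UI → no match; kept with NULLs on the t2 side.
- t1[1] bin_id=11, tag=AX → 1 match(es) in t2 → 1 row(s).
- t1[2] bin_id=9, tag=FL → 1 match(es) in t2 → 1 row(s).
- t1[3] bin_id=5, tag=FL → no match; kept with NULLs on the t2 side.
- t1[4] bin_id=5, tag=FL → no match; kept with NULLs on the t2 side.
- t1[5] bin_id=12, tag=UI → no match; kept with NULLs on the t2 side.
- t1[6] bin_id=NULL, tag=UI → no match; kept with NULLs on the t2 side.
- t1[7] bin_id=9, tag=AX → no match; kept with NULLs on the t2 side.
- t1[8] bin_id=2, tag=AX → no match; kept with NULLs on the t2 side.
After projecting and ordering:
t2.bin_id | t1.bin_id
9 | 9
11 | 11
NULL | 2
NULL | 5
NULL | 5
NULL | 5
NULL | 9
NULL | 12
NULL | NULL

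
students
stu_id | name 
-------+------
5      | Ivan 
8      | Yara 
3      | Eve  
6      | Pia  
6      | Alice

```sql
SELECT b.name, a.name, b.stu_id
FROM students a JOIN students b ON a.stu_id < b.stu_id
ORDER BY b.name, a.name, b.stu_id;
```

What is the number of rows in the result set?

9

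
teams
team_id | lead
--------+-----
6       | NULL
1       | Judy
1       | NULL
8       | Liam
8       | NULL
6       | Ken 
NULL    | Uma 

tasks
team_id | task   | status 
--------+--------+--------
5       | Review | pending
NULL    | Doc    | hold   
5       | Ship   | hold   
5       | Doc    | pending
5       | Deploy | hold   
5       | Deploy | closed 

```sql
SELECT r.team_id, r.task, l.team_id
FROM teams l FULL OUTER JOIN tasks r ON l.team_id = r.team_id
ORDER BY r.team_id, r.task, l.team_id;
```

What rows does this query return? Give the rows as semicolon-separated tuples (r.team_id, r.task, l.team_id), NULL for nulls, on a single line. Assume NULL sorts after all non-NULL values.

FULL OUTER JOIN keeps every row from both sides; unmatched rows get NULL for the other side's columns.
Matching on l.team_id = r.team_id. A NULL in a compared column never satisfies the condition.
- l row (team_id=6): no match → kept, r columns NULL.
- l row (team_id=1): no match → kept, r columns NULL.
- l row (team_id=1): no match → kept, r columns NULL.
- l row (team_id=8): no match → kept, r columns NULL.
- l row (team_id=8): no match → kept, r columns NULL.
- l row (team_id=6): no match → kept, r columns NULL.
- l row (team_id=NULL): no match → kept, r columns NULL.
- 6 r row(s) had no l match → kept, l columns NULL.

(5, Deploy, NULL); (5, Deploy, NULL); (5, Doc, NULL); (5, Review, NULL); (5, Ship, NULL); (NULL, Doc, NULL); (NULL, NULL, 1); (NULL, NULL, 1); (NULL, NULL, 6); (NULL, NULL, 6); (NULL, NULL, 8); (NULL, NULL, 8); (NULL, NULL, NULL)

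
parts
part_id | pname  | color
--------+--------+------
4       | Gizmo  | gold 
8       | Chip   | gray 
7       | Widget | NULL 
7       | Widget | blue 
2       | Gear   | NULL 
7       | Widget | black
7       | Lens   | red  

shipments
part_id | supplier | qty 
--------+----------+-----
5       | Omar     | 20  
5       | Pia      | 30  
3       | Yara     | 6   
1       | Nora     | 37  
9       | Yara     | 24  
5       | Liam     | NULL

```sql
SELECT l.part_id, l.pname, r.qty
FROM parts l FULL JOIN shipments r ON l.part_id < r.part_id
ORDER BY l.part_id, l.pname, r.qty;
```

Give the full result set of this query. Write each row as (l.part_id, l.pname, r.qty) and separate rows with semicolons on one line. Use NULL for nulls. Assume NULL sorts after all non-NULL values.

FULL OUTER JOIN keeps every row from both sides; unmatched rows get NULL for the other side's columns.
Matching on l.part_id < r.part_id.
- l[0] part_id=4 → 4 match(es) in r → 4 row(s).
- l[1] part_id=8 → 1 match(es) in r → 1 row(s).
- l[2] part_id=7 → 1 match(es) in r → 1 row(s).
- l[3] part_id=7 → 1 match(es) in r → 1 row(s).
- l[4] part_id=2 → 5 match(es) in r → 5 row(s).
- l[5] part_id=7 → 1 match(es) in r → 1 row(s).
- l[6] part_id=7 → 1 match(es) in r → 1 row(s).
- 1 row(s) from r found no l partner → padded with NULL.

(2, Gear, 6); (2, Gear, 20); (2, Gear, 24); (2, Gear, 30); (2, Gear, NULL); (4, Gizmo, 20); (4, Gizmo, 24); (4, Gizmo, 30); (4, Gizmo, NULL); (7, Lens, 24); (7, Widget, 24); (7, Widget, 24); (7, Widget, 24); (8, Chip, 24); (NULL, NULL, 37)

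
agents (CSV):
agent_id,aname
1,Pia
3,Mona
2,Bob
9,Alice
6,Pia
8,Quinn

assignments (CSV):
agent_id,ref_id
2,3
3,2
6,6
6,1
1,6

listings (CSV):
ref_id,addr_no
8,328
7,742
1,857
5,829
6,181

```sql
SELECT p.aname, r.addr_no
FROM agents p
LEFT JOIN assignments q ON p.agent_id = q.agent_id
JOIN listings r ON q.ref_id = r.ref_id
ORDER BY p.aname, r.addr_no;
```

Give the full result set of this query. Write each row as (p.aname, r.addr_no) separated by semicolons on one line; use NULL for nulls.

(Pia, 181); (Pia, 181); (Pia, 857)

Step 1 — p LEFT JOIN q on agent_id → 7 row(s).
Then INNER JOIN `listings r` on ref_id: keep only rows whose q.ref_id appears in r.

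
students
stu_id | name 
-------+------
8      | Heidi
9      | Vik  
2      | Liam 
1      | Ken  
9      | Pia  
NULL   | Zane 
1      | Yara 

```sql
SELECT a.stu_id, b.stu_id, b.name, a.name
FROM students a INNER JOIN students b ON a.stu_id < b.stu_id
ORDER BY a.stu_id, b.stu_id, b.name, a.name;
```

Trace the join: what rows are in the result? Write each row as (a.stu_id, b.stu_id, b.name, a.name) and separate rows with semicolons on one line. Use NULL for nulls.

(1, 2, Liam, Ken); (1, 2, Liam, Yara); (1, 8, Heidi, Ken); (1, 8, Heidi, Yara); (1, 9, Pia, Ken); (1, 9, Pia, Yara); (1, 9, Vik, Ken); (1, 9, Vik, Yara); (2, 8, Heidi, Liam); (2, 9, Pia, Liam); (2, 9, Vik, Liam); (8, 9, Pia, Heidi); (8, 9, Vik, Heidi)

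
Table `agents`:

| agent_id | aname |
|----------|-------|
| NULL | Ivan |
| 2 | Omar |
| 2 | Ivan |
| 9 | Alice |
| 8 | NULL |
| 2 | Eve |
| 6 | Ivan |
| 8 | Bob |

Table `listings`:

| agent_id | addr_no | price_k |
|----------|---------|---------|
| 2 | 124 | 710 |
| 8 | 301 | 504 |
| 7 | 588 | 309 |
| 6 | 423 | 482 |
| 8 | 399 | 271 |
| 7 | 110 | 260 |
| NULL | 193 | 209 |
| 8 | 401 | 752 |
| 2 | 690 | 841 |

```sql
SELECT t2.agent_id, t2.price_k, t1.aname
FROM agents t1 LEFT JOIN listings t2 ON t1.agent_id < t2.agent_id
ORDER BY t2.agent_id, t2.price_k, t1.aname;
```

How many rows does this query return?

LEFT JOIN keeps every row from `agents`; unmatched rows get NULL for `listings`'s columns.
Matching on t1.agent_id < t2.agent_id. A NULL in a compared column never satisfies the condition.
- t1 (agent_id=NULL) has no partner → padded with NULL.
- t1 (agent_id=2) pairs with 6 row(s) of t2.
- t1 (agent_id=2) pairs with 6 row(s) of t2.
- t1 (agent_id=9) has no partner → padded with NULL.
- t1 (agent_id=8) has no partner → padded with NULL.
- t1 (agent_id=2) pairs with 6 row(s) of t2.
- t1 (agent_id=6) pairs with 5 row(s) of t2.
- t1 (agent_id=8) has no partner → padded with NULL.
Total: 23 matched + 4 padded = 27 rows.

27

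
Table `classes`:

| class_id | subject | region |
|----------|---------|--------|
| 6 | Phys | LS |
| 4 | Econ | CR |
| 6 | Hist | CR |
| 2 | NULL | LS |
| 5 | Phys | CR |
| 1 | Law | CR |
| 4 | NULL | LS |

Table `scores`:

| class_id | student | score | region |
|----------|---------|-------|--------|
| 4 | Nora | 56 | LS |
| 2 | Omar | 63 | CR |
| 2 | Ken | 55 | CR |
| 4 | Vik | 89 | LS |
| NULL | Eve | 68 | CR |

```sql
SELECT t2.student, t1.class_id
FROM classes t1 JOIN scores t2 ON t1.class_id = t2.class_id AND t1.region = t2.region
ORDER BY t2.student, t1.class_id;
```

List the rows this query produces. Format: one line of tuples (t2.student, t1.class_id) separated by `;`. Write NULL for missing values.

(Nora, 4); (Vik, 4)

INNER JOIN keeps only pairs where the ON condition holds.
Matching on t1.class_id = t2.class_id AND t1.region = t2.region. A NULL in a compared column never satisfies the condition.
- class_id=6, region=LS: no matching t2 row, dropped.
- class_id=4, region=CR: no matching t2 row, dropped.
- class_id=6, region=CR: no matching t2 row, dropped.
- class_id=2, region=LS: no matching t2 row, dropped.
- class_id=5, region=CR: no matching t2 row, dropped.
- class_id=1, region=CR: no matching t2 row, dropped.
- class_id=4, region=LS: 2 matching t2 row(s), so 2 row(s) emitted.
After projecting and ordering:
t2.student | t1.class_id
Nora | 4
Vik | 4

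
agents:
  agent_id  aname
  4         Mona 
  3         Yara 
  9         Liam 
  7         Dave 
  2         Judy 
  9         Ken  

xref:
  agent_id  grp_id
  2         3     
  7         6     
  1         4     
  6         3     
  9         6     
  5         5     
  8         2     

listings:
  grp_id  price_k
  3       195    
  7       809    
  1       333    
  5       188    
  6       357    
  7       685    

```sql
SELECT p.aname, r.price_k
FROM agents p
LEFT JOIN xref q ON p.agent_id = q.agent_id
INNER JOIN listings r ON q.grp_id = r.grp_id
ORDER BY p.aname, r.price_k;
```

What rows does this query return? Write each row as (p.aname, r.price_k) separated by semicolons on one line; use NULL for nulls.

Joins associate left-to-right: agents LEFT JOIN xref on agent_id gives 6 intermediate row(s).
Then INNER JOIN `listings r` on grp_id: keep only rows whose q.grp_id appears in r.

(Dave, 357); (Judy, 195); (Ken, 357); (Liam, 357)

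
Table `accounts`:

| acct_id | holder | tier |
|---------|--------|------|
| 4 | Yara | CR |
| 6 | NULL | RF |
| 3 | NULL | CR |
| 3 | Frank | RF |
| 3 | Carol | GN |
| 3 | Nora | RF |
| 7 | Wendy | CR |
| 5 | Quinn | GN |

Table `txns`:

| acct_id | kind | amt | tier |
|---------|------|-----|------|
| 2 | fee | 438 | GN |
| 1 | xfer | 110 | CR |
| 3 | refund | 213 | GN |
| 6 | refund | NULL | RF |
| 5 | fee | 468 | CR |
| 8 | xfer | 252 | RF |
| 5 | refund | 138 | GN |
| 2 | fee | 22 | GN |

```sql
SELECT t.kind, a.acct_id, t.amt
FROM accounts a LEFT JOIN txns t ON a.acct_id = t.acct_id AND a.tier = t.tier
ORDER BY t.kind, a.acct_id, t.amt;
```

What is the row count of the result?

8

LEFT JOIN keeps every row from `accounts`; unmatched rows get NULL for `txns`'s columns.
Matching on a.acct_id = t.acct_id AND a.tier = t.tier.
- acct_id=4, tier=CR: no t row matches, row kept with t columns NULL.
- acct_id=6, tier=RF: 1 matching t row(s), so 1 row(s) emitted.
- acct_id=3, tier=CR: no t row matches, row kept with t columns NULL.
- acct_id=3, tier=RF: no t row matches, row kept with t columns NULL.
- acct_id=3, tier=GN: 1 matching t row(s), so 1 row(s) emitted.
- acct_id=3, tier=RF: no t row matches, row kept with t columns NULL.
- acct_id=7, tier=CR: no t row matches, row kept with t columns NULL.
- acct_id=5, tier=GN: 1 matching t row(s), so 1 row(s) emitted.
Total: 3 matched + 5 padded = 8 rows.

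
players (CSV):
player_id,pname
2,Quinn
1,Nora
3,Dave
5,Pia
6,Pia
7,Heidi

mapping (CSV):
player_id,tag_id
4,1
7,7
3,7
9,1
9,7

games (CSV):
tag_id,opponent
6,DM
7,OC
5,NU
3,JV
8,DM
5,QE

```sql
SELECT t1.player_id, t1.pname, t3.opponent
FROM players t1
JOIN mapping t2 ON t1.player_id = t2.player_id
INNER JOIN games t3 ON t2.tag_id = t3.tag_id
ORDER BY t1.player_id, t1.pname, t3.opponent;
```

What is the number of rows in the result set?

Step 1 — t1 INNER JOIN t2 on player_id → 2 row(s).
Then INNER JOIN `games t3` on tag_id: keep only rows whose t2.tag_id appears in t3.
Result: 2 row(s).

2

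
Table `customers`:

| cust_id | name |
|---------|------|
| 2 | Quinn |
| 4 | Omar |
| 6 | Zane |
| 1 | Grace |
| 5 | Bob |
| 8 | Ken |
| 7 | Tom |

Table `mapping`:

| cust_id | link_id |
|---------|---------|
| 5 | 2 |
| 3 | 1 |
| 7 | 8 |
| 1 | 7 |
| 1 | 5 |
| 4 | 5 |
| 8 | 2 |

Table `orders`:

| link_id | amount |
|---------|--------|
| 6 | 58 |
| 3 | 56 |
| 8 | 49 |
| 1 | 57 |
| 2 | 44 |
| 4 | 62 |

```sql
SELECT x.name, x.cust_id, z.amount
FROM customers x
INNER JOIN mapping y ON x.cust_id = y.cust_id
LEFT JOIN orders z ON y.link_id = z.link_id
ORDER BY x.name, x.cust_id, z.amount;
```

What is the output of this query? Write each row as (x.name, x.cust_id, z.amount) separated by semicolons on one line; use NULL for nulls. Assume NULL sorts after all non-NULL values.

(Bob, 5, 44); (Grace, 1, NULL); (Grace, 1, NULL); (Ken, 8, 44); (Omar, 4, NULL); (Tom, 7, 49)

Joins associate left-to-right: customers INNER JOIN mapping on cust_id gives 6 intermediate row(s).
Then LEFT JOIN `orders z` on link_id: each of those 6 rows is kept; rows whose y.link_id has no match in z get NULL for z's columns.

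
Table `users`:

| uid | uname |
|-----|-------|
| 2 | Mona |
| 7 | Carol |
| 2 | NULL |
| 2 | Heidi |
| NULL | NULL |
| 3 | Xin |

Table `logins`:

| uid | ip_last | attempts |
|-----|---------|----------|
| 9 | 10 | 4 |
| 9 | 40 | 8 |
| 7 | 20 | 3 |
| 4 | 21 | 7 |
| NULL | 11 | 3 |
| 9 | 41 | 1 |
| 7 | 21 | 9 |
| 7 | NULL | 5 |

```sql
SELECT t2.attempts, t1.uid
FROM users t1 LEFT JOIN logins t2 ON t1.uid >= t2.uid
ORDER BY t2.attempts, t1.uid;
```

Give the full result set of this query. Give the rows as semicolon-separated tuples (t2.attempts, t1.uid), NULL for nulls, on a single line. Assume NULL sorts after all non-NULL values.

(3, 7); (5, 7); (7, 7); (9, 7); (NULL, 2); (NULL, 2); (NULL, 2); (NULL, 3); (NULL, NULL)

LEFT JOIN keeps every row from `users`; unmatched rows get NULL for `logins`'s columns.
Matching on t1.uid >= t2.uid. A NULL in a compared column never satisfies the condition.
Matched pairs: 4; unmatched t1 rows kept: 5.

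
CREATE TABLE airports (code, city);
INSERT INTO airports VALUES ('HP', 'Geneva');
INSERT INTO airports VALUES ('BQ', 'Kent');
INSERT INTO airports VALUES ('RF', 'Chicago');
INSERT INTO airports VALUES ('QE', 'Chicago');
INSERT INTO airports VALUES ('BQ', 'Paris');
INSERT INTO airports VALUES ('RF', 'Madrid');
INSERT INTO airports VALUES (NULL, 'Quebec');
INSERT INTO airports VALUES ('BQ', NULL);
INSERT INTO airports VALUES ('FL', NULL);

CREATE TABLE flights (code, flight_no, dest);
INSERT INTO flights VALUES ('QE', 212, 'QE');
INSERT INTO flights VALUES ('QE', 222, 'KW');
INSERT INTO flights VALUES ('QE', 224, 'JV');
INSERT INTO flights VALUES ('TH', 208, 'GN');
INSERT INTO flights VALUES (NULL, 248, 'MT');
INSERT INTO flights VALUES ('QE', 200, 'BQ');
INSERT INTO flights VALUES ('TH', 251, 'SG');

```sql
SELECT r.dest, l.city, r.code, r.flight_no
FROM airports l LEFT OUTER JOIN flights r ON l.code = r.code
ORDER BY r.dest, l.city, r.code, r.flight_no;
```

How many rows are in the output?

LEFT JOIN keeps every row from `airports`; unmatched rows get NULL for `flights`'s columns.
Matching on l.code = r.code. A NULL in a compared column never satisfies the condition.
Matched pairs: 4; unmatched l rows kept: 8.
Total: 4 matched + 8 padded = 12 rows.

12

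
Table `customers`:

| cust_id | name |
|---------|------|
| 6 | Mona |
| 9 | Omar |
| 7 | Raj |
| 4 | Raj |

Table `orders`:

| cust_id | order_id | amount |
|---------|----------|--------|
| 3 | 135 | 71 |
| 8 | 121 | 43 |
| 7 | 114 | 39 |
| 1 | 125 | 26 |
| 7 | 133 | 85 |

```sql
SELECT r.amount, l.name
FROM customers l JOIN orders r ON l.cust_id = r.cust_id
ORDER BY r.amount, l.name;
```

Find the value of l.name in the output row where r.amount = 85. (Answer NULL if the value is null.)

INNER JOIN keeps only pairs where the ON condition holds.
Matching on l.cust_id = r.cust_id.
- cust_id=6: no matching r row, dropped.
- cust_id=9: no matching r row, dropped.
- cust_id=7: 2 matching r row(s), so 2 row(s) emitted.
- cust_id=4: no matching r row, dropped.

Raj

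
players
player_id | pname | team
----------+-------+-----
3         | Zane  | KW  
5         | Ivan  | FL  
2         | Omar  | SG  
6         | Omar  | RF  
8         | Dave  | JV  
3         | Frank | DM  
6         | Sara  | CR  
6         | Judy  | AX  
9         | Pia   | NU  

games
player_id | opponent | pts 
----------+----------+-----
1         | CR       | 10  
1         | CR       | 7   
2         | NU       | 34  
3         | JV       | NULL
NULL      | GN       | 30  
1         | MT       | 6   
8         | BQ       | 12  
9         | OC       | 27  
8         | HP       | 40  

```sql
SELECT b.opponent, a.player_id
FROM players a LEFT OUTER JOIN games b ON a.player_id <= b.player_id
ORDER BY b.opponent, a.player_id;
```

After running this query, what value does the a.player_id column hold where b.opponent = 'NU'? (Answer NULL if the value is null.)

LEFT JOIN keeps every row from `players`; unmatched rows get NULL for `games`'s columns.
Matching on a.player_id <= b.player_id. A NULL in a compared column never satisfies the condition.
- player_id=3: 4 matching b row(s), so 4 row(s) emitted.
- player_id=5: 3 matching b row(s), so 3 row(s) emitted.
- player_id=2: 5 matching b row(s), so 5 row(s) emitted.
- player_id=6: 3 matching b row(s), so 3 row(s) emitted.
- player_id=8: 3 matching b row(s), so 3 row(s) emitted.
- player_id=3: 4 matching b row(s), so 4 row(s) emitted.
- player_id=6: 3 matching b row(s), so 3 row(s) emitted.
- player_id=6: 3 matching b row(s), so 3 row(s) emitted.
- player_id=9: 1 matching b row(s), so 1 row(s) emitted.

2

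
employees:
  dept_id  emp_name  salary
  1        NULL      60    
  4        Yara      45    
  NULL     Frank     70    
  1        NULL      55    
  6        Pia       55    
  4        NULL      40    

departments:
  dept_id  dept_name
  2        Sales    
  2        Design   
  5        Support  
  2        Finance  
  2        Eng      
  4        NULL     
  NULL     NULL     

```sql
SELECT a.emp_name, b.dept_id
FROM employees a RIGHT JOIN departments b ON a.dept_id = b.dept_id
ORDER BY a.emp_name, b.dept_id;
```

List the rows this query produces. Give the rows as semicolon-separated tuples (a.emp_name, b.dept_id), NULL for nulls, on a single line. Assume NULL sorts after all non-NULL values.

RIGHT JOIN keeps every row from `departments`; unmatched rows get NULL for `employees`'s columns.
Matching on a.dept_id = b.dept_id. A NULL in a compared column never satisfies the condition.
- a[0] dept_id=1 → no match.
- a[1] dept_id=4 → 1 match(es) in b → 1 row(s).
- a[2] dept_id=NULL → no match.
- a[3] dept_id=1 → no match.
- a[4] dept_id=6 → no match.
- a[5] dept_id=4 → 1 match(es) in b → 1 row(s).
- 6 row(s) from b found no a partner → padded with NULL.
After projecting and ordering:
a.emp_name | b.dept_id
Yara | 4
NULL | 2
NULL | 2
NULL | 2
NULL | 2
NULL | 4
NULL | 5
NULL | NULL

(Yara, 4); (NULL, 2); (NULL, 2); (NULL, 2); (NULL, 2); (NULL, 4); (NULL, 5); (NULL, NULL)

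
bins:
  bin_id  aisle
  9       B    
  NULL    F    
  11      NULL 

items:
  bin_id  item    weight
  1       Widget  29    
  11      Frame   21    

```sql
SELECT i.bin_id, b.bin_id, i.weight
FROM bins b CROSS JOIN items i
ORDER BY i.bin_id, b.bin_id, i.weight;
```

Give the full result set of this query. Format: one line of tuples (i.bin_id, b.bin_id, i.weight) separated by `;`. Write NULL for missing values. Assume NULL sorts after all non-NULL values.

(1, 9, 29); (1, 11, 29); (1, NULL, 29); (11, 9, 21); (11, 11, 21); (11, NULL, 21)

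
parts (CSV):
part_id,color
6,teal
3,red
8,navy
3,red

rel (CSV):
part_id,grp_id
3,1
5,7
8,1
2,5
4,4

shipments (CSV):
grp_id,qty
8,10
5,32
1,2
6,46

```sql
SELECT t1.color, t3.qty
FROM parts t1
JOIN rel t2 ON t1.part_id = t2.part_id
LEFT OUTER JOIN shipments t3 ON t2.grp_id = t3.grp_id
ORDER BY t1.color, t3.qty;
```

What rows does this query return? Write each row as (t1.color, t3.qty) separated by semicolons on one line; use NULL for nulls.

(navy, 2); (red, 2); (red, 2)

Joins associate left-to-right: parts INNER JOIN rel on part_id gives 3 intermediate row(s).
Then LEFT JOIN `shipments t3` on grp_id: each of those 3 rows is kept; rows whose t2.grp_id has no match in t3 get NULL for t3's columns.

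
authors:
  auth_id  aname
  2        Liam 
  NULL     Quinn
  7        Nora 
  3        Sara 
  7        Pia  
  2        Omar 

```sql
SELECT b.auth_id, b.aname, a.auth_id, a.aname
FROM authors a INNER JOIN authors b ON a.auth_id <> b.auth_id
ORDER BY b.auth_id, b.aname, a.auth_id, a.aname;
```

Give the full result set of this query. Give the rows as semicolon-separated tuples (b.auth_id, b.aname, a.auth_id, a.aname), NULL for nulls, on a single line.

(2, Liam, 3, Sara); (2, Liam, 7, Nora); (2, Liam, 7, Pia); (2, Omar, 3, Sara); (2, Omar, 7, Nora); (2, Omar, 7, Pia); (3, Sara, 2, Liam); (3, Sara, 2, Omar); (3, Sara, 7, Nora); (3, Sara, 7, Pia); (7, Nora, 2, Liam); (7, Nora, 2, Omar); (7, Nora, 3, Sara); (7, Pia, 2, Liam); (7, Pia, 2, Omar); (7, Pia, 3, Sara)

INNER JOIN keeps only pairs where the ON condition holds.
Matching on a.auth_id <> b.auth_id. A NULL in a compared column never satisfies the condition.
- a[0] auth_id=2 → 3 match(es) in b → 3 row(s).
- a[1] auth_id=NULL → no match; dropped.
- a[2] auth_id=7 → 3 match(es) in b → 3 row(s).
- a[3] auth_id=3 → 4 match(es) in b → 4 row(s).
- a[4] auth_id=7 → 3 match(es) in b → 3 row(s).
- a[5] auth_id=2 → 3 match(es) in b → 3 row(s).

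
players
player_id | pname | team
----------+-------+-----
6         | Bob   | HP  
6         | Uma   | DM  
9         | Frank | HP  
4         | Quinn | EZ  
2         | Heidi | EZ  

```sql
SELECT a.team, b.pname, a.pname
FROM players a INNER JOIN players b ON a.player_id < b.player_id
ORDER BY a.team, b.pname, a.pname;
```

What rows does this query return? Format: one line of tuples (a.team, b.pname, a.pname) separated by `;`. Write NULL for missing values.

(DM, Frank, Uma); (EZ, Bob, Heidi); (EZ, Bob, Quinn); (EZ, Frank, Heidi); (EZ, Frank, Quinn); (EZ, Quinn, Heidi); (EZ, Uma, Heidi); (EZ, Uma, Quinn); (HP, Frank, Bob)

INNER JOIN keeps only pairs where the ON condition holds.
Matching on a.player_id < b.player_id.
- a row (player_id=6): matches 1 b row(s) → 1 output row(s).
- a row (player_id=6): matches 1 b row(s) → 1 output row(s).
- a row (player_id=9): no match → dropped.
- a row (player_id=4): matches 3 b row(s) → 3 output row(s).
- a row (player_id=2): matches 4 b row(s) → 4 output row(s).
After projecting and ordering:
a.team | b.pname | a.pname
DM | Frank | Uma
EZ | Bob | Heidi
EZ | Bob | Quinn
EZ | Frank | Heidi
EZ | Frank | Quinn
EZ | Quinn | Heidi
EZ | Uma | Heidi
EZ | Uma | Quinn
HP | Frank | Bob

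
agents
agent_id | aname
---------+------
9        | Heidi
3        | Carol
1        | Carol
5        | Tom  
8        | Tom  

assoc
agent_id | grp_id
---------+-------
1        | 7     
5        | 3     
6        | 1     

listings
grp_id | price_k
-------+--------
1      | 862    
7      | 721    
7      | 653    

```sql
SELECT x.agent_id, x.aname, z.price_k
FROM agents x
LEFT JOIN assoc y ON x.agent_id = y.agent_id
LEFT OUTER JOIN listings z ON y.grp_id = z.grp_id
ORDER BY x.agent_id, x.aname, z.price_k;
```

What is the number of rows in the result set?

Evaluate left to right. First `agents x LEFT JOIN assoc y` on agent_id: 5 row(s).
Then LEFT JOIN `listings z` on grp_id: each of those 5 rows is kept; rows whose y.grp_id has no match in z get NULL for z's columns.
Result: 6 row(s).

6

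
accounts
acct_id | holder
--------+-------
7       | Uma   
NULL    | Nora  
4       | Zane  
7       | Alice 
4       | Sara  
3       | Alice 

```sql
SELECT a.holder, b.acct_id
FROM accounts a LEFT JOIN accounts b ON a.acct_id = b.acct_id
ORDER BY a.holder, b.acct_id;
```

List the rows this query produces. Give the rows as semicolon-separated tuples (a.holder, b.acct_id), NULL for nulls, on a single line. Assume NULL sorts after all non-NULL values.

LEFT JOIN keeps every row from `accounts a`; unmatched rows get NULL for `accounts b`'s columns.
Matching on a.acct_id = b.acct_id. A NULL in a compared column never satisfies the condition.
Matched pairs: 9; unmatched a rows kept: 1.

(Alice, 3); (Alice, 7); (Alice, 7); (Nora, NULL); (Sara, 4); (Sara, 4); (Uma, 7); (Uma, 7); (Zane, 4); (Zane, 4)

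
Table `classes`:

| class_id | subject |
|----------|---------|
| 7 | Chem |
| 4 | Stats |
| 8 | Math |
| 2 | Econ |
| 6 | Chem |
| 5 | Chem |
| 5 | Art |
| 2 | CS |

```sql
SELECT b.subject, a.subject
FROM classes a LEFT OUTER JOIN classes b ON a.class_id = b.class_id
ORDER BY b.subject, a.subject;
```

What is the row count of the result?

12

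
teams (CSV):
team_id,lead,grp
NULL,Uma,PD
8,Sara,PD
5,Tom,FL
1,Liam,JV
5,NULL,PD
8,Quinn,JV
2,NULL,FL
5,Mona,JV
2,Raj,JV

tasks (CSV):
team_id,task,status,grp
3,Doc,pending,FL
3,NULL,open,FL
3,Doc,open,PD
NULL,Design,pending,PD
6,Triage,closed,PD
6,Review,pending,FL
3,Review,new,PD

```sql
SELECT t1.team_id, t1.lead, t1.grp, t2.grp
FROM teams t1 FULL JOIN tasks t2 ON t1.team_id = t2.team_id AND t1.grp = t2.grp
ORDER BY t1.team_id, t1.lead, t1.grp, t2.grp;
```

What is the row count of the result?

16

FULL OUTER JOIN keeps every row from both sides; unmatched rows get NULL for the other side's columns.
Matching on t1.team_id = t2.team_id AND t1.grp = t2.grp. A NULL in a compared column never satisfies the condition.
Matched pairs: 0; unmatched t1 rows kept: 9; unmatched t2 rows kept: 7.
Total: 0 matched + 16 padded = 16 rows.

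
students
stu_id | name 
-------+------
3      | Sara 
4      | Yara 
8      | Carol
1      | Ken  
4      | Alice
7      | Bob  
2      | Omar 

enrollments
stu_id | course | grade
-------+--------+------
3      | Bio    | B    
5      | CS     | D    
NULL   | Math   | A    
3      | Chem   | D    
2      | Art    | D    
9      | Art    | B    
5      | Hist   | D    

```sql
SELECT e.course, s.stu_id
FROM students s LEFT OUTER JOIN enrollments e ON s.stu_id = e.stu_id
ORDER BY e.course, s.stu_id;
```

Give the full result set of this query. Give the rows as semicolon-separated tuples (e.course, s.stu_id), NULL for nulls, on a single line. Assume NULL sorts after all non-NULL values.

(Art, 2); (Bio, 3); (Chem, 3); (NULL, 1); (NULL, 4); (NULL, 4); (NULL, 7); (NULL, 8)

LEFT JOIN keeps every row from `students`; unmatched rows get NULL for `enrollments`'s columns.
Matching on s.stu_id = e.stu_id. A NULL in a compared column never satisfies the condition.
Matched pairs: 3; unmatched s rows kept: 5.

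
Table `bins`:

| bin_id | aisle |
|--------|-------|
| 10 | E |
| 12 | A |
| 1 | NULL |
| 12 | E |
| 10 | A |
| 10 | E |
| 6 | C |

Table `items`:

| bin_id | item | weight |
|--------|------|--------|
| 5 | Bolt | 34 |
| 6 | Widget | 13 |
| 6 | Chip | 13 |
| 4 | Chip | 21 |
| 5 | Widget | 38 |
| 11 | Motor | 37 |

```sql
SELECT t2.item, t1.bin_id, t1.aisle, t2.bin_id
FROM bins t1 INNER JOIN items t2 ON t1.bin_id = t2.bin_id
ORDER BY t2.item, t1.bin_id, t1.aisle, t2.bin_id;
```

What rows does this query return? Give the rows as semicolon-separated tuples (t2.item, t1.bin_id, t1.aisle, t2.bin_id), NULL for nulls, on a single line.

(Chip, 6, C, 6); (Widget, 6, C, 6)

INNER JOIN keeps only pairs where the ON condition holds.
Matching on t1.bin_id = t2.bin_id.
- t1[0] bin_id=10 → no match; dropped.
- t1[1] bin_id=12 → no match; dropped.
- t1[2] bin_id=1 → no match; dropped.
- t1[3] bin_id=12 → no match; dropped.
- t1[4] bin_id=10 → no match; dropped.
- t1[5] bin_id=10 → no match; dropped.
- t1[6] bin_id=6 → 2 match(es) in t2 → 2 row(s).
After projecting and ordering:
t2.item | t1.bin_id | t1.aisle | t2.bin_id
Chip | 6 | C | 6
Widget | 6 | C | 6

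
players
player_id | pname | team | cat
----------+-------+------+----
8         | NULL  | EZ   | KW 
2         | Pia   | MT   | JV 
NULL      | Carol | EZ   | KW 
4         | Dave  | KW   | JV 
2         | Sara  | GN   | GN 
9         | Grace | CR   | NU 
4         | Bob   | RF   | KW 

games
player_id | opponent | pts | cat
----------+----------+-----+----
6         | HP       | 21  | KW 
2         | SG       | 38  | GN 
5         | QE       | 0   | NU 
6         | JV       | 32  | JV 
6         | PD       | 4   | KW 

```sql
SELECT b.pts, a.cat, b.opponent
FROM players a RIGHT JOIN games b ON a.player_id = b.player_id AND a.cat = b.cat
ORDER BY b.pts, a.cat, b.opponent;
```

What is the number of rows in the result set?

5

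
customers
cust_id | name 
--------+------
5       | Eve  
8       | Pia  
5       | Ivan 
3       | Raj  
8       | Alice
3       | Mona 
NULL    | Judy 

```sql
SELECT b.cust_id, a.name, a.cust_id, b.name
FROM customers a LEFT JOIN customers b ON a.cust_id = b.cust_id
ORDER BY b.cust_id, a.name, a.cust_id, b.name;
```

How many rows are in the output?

13

LEFT JOIN keeps every row from `customers a`; unmatched rows get NULL for `customers b`'s columns.
Matching on a.cust_id = b.cust_id. A NULL in a compared column never satisfies the condition.
- a row (cust_id=5): matches 2 b row(s) → 2 output row(s).
- a row (cust_id=8): matches 2 b row(s) → 2 output row(s).
- a row (cust_id=5): matches 2 b row(s) → 2 output row(s).
- a row (cust_id=3): matches 2 b row(s) → 2 output row(s).
- a row (cust_id=8): matches 2 b row(s) → 2 output row(s).
- a row (cust_id=3): matches 2 b row(s) → 2 output row(s).
- a row (cust_id=NULL): no match → kept, b columns NULL.
Total: 12 matched + 1 padded = 13 rows.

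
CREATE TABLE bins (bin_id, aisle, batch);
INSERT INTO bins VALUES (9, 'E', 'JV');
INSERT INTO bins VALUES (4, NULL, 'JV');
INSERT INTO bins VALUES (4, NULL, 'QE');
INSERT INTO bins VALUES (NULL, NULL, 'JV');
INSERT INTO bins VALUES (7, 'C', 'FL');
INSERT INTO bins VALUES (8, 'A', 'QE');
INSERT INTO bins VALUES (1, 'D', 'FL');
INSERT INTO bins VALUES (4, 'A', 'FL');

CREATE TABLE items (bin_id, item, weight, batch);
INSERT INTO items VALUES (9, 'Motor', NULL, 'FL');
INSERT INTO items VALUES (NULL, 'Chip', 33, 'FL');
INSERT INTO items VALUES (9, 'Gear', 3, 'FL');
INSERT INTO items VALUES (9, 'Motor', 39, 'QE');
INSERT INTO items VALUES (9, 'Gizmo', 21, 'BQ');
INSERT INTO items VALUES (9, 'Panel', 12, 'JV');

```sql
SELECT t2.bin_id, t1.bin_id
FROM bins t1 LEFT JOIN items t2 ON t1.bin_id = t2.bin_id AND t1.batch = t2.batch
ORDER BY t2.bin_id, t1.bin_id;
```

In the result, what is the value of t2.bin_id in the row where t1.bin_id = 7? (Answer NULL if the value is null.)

LEFT JOIN keeps every row from `bins`; unmatched rows get NULL for `items`'s columns.
Matching on t1.bin_id = t2.bin_id AND t1.batch = t2.batch. A NULL in a compared column never satisfies the condition.
- t1[0] bin_id=9, batch=JV → 1 match(es) in t2 → 1 row(s).
- t1[1] bin_id=4, batch=JV → no match; kept with NULLs on the t2 side.
- t1[2] bin_id=4, batch=QE → no match; kept with NULLs on the t2 side.
- t1[3] bin_id=NULL, batch=JV → no match; kept with NULLs on the t2 side.
- t1[4] bin_id=7, batch=FL → no match; kept with NULLs on the t2 side.
- t1[5] bin_id=8, batch=QE → no match; kept with NULLs on the t2 side.
- t1[6] bin_id=1, batch=FL → no match; kept with NULLs on the t2 side.
- t1[7] bin_id=4, batch=FL → no match; kept with NULLs on the t2 side.

NULL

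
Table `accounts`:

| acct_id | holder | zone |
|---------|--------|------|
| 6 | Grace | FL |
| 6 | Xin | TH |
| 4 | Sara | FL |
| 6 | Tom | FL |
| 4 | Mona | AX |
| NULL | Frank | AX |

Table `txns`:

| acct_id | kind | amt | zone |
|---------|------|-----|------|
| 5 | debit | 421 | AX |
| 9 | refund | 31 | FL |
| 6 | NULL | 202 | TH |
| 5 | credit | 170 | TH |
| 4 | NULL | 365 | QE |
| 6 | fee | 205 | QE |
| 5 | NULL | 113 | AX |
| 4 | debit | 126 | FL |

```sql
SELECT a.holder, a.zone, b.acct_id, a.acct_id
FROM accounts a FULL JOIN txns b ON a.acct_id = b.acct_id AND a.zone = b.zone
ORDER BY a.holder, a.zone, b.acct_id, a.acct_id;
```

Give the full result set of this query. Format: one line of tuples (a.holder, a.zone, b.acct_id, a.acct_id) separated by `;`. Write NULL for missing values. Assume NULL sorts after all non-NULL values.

FULL OUTER JOIN keeps every row from both sides; unmatched rows get NULL for the other side's columns.
Matching on a.acct_id = b.acct_id AND a.zone = b.zone. A NULL in a compared column never satisfies the condition.
- a (acct_id=6, zone=FL) has no partner → padded with NULL.
- a (acct_id=6, zone=TH) pairs with 1 row(s) of b.
- a (acct_id=4, zone=FL) pairs with 1 row(s) of b.
- a (acct_id=6, zone=FL) has no partner → padded with NULL.
- a (acct_id=4, zone=AX) has no partner → padded with NULL.
- a (acct_id=NULL, zone=AX) has no partner → padded with NULL.
- 6 row(s) from b found no a partner → padded with NULL.

(Frank, AX, NULL, NULL); (Grace, FL, NULL, 6); (Mona, AX, NULL, 4); (Sara, FL, 4, 4); (Tom, FL, NULL, 6); (Xin, TH, 6, 6); (NULL, NULL, 4, NULL); (NULL, NULL, 5, NULL); (NULL, NULL, 5, NULL); (NULL, NULL, 5, NULL); (NULL, NULL, 6, NULL); (NULL, NULL, 9, NULL)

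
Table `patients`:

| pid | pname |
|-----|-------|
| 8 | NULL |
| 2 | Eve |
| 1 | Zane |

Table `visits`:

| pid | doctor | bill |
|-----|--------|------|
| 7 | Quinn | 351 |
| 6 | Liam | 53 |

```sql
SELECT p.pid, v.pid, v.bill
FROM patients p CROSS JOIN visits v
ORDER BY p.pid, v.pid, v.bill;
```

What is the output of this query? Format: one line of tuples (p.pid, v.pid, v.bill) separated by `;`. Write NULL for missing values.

(1, 6, 53); (1, 7, 351); (2, 6, 53); (2, 7, 351); (8, 6, 53); (8, 7, 351)

CROSS JOIN pairs every row of `patients` with every row of `visits`: 3 × 2 = 6 rows.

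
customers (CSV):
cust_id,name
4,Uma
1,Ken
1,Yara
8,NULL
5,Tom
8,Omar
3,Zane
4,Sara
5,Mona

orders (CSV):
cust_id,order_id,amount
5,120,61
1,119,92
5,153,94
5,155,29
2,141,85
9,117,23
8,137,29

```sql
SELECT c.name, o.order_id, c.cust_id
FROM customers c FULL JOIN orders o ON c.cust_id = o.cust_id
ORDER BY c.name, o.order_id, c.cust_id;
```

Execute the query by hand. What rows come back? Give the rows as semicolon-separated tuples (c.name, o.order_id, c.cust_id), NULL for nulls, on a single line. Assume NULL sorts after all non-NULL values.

(Ken, 119, 1); (Mona, 120, 5); (Mona, 153, 5); (Mona, 155, 5); (Omar, 137, 8); (Sara, NULL, 4); (Tom, 120, 5); (Tom, 153, 5); (Tom, 155, 5); (Uma, NULL, 4); (Yara, 119, 1); (Zane, NULL, 3); (NULL, 117, NULL); (NULL, 137, 8); (NULL, 141, NULL)

FULL OUTER JOIN keeps every row from both sides; unmatched rows get NULL for the other side's columns.
Matching on c.cust_id = o.cust_id.
- c row (cust_id=4): no match → kept, o columns NULL.
- c row (cust_id=1): matches 1 o row(s) → 1 output row(s).
- c row (cust_id=1): matches 1 o row(s) → 1 output row(s).
- c row (cust_id=8): matches 1 o row(s) → 1 output row(s).
- c row (cust_id=5): matches 3 o row(s) → 3 output row(s).
- c row (cust_id=8): matches 1 o row(s) → 1 output row(s).
- c row (cust_id=3): no match → kept, o columns NULL.
- c row (cust_id=4): no match → kept, o columns NULL.
- c row (cust_id=5): matches 3 o row(s) → 3 output row(s).
- plus 2 unmatched o row(s), each kept with NULL c columns.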